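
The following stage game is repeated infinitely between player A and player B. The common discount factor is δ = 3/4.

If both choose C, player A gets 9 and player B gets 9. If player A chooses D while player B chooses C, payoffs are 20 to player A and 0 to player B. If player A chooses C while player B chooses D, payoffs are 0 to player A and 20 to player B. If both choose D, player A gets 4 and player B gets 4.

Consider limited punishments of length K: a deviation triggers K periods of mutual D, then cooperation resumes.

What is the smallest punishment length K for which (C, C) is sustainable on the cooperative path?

Need Σ_{k=1}^{K} δ^k ≥ (20−9)/(9−4) = 2.2000 at δ = 3/4.
At K = 4 the sum is 2.0508 < 2.2000; at K = 5 it is 2.2881 ≥ 2.2000.
So the minimum punishment length is K = 5.

5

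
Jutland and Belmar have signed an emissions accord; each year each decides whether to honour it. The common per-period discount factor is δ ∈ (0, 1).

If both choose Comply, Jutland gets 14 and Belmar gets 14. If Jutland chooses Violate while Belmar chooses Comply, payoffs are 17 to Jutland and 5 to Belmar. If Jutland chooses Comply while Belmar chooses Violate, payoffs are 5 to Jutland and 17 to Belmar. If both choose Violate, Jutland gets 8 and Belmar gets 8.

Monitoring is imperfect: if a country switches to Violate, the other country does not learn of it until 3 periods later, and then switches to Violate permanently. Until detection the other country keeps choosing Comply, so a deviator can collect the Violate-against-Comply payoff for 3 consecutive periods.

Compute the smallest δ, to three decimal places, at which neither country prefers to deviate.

0.693

A deviator earns 17 for 3 periods, then 8 forever; cooperating earns 14 forever. Multiplying the IC by (1−δ):
14 ≥ 17(1−δ^3) + 8δ^3, so 9·δ^3 ≥ 3 and δ^3 ≥ 1/3.
δ ≥ (1/3)^(1/3) ≈ 0.693.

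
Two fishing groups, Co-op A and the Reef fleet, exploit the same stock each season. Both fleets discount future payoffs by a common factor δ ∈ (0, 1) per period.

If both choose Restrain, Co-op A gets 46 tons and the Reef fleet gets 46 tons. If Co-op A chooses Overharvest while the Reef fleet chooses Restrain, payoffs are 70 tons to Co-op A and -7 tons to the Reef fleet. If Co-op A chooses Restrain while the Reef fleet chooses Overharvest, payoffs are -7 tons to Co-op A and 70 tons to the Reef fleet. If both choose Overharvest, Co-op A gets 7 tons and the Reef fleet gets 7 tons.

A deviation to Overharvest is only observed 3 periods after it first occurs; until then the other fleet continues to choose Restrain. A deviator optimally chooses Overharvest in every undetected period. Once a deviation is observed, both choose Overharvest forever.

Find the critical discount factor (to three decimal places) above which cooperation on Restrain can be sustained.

0.725

Deviating for the 3 undetected periods gains 70−46 = 24 per period over cooperation, then loses 46−7 = 39 per period forever once punishment starts.
Gain: 24(1 + δ + … + δ^2); loss: 39·δ^3/(1−δ).
No profitable deviation ⇔ 24(1−δ^3) ≤ 39·δ^3, i.e. δ^3 ≥ 24/(24+39) = 8/21.
Hence δ ≥ (8/21)^(1/3) ≈ 0.725.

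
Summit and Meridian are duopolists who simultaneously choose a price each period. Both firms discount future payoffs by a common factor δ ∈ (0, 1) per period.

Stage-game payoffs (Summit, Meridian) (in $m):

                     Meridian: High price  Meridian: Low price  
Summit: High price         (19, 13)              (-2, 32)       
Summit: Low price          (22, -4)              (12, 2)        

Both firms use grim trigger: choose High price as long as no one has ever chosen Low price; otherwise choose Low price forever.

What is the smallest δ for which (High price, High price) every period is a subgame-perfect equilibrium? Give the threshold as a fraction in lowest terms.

19/30

Summit's threshold: (22−19)/(22−12) = 3/10.
Meridian's threshold: (32−13)/(32−2) = 19/30.
3/10 < 19/30, so Meridian binds and δ* = 19/30.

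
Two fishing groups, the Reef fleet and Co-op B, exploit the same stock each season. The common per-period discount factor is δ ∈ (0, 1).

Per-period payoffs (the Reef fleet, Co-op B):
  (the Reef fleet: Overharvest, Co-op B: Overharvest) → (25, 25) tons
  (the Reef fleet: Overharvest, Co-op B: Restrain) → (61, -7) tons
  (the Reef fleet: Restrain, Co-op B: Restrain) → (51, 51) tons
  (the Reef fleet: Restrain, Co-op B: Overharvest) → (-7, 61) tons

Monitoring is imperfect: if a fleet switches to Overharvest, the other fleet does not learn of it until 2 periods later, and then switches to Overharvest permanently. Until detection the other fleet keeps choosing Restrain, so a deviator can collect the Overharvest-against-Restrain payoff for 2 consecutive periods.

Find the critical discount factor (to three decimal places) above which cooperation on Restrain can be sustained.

A deviator earns 61 for 2 periods, then 25 forever; cooperating earns 51 forever. Multiplying the IC by (1−δ):
51 ≥ 61(1−δ^2) + 25δ^2, so 36·δ^2 ≥ 10 and δ^2 ≥ 5/18.
δ ≥ (5/18)^(1/2) ≈ 0.527.

0.527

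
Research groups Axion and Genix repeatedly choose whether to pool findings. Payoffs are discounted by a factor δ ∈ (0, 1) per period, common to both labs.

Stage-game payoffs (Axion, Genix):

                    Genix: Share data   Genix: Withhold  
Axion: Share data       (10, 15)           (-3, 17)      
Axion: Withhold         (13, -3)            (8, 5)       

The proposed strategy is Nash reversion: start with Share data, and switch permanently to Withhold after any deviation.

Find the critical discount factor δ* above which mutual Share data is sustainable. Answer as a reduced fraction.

Axion: cooperation gives 10 each period; deviation gives 13 once then 8 forever.
  10/(1−δ) ≥ 13 + 8δ/(1−δ) ⇒ δ ≥ 3/5.
Genix: cooperation gives 15 each period; deviation gives 17 once then 5 forever.
  δ ≥ 2/12 = 1/6.
Both must hold, so the binding constraint is Axion's: δ ≥ 3/5.

3/5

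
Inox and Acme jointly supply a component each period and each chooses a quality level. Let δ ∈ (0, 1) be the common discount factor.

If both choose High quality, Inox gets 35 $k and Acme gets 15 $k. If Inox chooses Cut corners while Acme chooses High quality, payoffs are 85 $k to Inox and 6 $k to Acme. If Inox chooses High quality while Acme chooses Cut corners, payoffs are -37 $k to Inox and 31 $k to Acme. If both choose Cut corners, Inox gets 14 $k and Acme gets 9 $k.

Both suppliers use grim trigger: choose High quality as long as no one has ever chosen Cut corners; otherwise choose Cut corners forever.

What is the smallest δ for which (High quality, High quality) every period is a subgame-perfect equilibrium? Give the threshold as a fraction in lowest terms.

Inox's threshold: (85−35)/(85−14) = 50/71.
Acme's threshold: (31−15)/(31−9) = 8/11.
50/71 < 8/11, so Acme binds and δ* = 8/11.

8/11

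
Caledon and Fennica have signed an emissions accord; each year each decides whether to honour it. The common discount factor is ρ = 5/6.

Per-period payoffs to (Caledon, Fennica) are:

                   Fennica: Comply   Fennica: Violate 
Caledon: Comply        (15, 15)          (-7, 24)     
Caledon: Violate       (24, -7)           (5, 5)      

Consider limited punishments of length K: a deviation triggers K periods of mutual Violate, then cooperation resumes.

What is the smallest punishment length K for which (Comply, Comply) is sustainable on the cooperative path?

2

No profitable deviation requires (15−5)(ρ+…+ρ^K) ≥ 24−15, i.e. ρ+…+ρ^K ≥ 9/10 ≈ 0.9000.
With ρ = 5/6, the partial sums are K=1: 0.8333, K=2: 1.5278.
K = 2 is the first length at which the sum reaches 0.9000.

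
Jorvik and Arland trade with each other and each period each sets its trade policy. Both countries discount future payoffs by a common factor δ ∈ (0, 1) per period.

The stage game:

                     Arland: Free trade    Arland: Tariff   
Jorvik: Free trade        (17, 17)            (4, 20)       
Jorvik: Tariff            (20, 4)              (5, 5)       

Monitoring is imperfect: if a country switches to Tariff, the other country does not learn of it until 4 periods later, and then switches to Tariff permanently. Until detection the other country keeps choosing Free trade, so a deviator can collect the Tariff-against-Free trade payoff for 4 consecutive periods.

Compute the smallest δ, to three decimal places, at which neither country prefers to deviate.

0.669

A deviator earns 20 for 4 periods, then 5 forever; cooperating earns 17 forever. Multiplying the IC by (1−δ):
17 ≥ 20(1−δ^4) + 5δ^4, so 15·δ^4 ≥ 3 and δ^4 ≥ 1/5.
δ ≥ (1/5)^(1/4) ≈ 0.669.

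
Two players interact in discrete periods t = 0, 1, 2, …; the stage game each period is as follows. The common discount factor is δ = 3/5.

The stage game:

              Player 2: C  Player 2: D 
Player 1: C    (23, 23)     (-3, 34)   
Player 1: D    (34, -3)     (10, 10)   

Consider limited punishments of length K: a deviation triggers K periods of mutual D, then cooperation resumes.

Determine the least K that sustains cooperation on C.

2

No profitable deviation requires (23−10)(δ+…+δ^K) ≥ 34−23, i.e. δ+…+δ^K ≥ 11/13 ≈ 0.8462.
With δ = 3/5, the partial sums are K=1: 0.6000, K=2: 0.9600.
K = 2 is the first length at which the sum reaches 0.8462.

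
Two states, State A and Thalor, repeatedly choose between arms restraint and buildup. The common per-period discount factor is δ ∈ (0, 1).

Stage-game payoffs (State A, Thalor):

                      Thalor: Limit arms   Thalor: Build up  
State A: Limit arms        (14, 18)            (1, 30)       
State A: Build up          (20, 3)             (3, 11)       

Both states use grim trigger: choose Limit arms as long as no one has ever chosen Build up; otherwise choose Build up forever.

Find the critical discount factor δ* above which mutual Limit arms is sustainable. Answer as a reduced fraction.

12/19

State A: cooperation gives 14 each period; deviation gives 20 once then 3 forever.
  14/(1−δ) ≥ 20 + 3δ/(1−δ) ⇒ δ ≥ 6/17.
Thalor: cooperation gives 18 each period; deviation gives 30 once then 11 forever.
  δ ≥ 12/19.
Both must hold, so the binding constraint is Thalor's: δ ≥ 12/19.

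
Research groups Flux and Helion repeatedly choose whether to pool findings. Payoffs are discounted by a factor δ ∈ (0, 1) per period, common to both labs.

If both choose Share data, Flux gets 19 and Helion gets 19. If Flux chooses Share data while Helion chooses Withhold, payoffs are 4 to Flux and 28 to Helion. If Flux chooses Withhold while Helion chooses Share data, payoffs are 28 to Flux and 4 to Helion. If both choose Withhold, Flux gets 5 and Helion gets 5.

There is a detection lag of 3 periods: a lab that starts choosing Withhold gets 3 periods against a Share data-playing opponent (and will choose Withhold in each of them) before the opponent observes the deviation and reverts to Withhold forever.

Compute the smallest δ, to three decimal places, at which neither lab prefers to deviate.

Deviating for the 3 undetected periods gains 28−19 = 9 per period over cooperation, then loses 19−5 = 14 per period forever once punishment starts.
Gain: 9(1 + δ + … + δ^2); loss: 14·δ^3/(1−δ).
No profitable deviation ⇔ 9(1−δ^3) ≤ 14·δ^3, i.e. δ^3 ≥ 9/(9+14) = 9/23.
Hence δ ≥ (9/23)^(1/3) ≈ 0.731.

0.731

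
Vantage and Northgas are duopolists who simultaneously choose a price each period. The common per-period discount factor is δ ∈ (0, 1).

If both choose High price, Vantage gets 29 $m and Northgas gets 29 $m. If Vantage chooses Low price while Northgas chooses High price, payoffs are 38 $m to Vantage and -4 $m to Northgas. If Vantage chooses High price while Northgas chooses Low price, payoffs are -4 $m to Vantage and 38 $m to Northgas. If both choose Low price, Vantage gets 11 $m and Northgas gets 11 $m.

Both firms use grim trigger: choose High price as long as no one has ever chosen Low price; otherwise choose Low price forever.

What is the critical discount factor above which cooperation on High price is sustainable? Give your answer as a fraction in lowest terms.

1/3

One-period gain from deviating is 38 − 29 = 9. The loss is 29 − 11 = 18 in every subsequent period, with present value 18·δ/(1−δ).
Deviation is unprofitable when 18·δ/(1−δ) ≥ 9, i.e. δ/(1−δ) ≥ 1/2.
Equivalently δ ≥ 9/(9+18) = 1/3.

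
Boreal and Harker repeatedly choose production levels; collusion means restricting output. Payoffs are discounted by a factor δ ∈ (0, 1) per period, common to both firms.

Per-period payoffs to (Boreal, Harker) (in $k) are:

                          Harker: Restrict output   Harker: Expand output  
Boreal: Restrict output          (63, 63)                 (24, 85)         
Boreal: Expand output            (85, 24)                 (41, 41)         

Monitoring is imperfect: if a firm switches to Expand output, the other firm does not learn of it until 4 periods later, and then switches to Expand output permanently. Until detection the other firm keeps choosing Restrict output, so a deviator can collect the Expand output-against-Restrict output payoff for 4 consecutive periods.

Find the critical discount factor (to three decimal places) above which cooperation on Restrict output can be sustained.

0.841

Deviating for the 4 undetected periods gains 85−63 = 22 per period over cooperation, then loses 63−41 = 22 per period forever once punishment starts.
Gain: 22(1 + δ + … + δ^3); loss: 22·δ^4/(1−δ).
No profitable deviation ⇔ 22(1−δ^4) ≤ 22·δ^4, i.e. δ^4 ≥ 22/(22+22) = 1/2.
Hence δ ≥ (1/2)^(1/4) ≈ 0.841.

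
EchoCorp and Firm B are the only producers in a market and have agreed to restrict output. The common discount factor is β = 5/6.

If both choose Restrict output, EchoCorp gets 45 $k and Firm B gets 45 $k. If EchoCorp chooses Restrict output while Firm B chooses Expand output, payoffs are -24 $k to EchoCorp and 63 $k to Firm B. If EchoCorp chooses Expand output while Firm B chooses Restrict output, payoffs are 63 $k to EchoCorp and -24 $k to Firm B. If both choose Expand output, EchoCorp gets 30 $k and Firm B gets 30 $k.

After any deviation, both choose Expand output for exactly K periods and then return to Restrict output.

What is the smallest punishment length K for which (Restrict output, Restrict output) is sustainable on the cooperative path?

IC: β(1−β^K)/(1−β) ≥ (63−45)/(45−30) = 6/5.
With β = 5/6: need 1 − β^K ≥ 6/5·(1−5/6)/(5/6), i.e. β^K ≤ 0.7600.
Since (5/6)^1 = 0.8333 and (5/6)^2 = 0.6944, the smallest such K is 2.

2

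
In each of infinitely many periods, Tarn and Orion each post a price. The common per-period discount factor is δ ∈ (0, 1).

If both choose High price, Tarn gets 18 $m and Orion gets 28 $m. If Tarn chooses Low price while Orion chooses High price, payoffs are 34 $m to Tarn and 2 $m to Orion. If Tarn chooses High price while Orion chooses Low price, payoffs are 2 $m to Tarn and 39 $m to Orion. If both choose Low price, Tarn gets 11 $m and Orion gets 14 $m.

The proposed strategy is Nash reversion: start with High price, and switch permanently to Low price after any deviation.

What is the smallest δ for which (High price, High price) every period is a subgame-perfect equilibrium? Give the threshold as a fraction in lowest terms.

16/23

Tarn: cooperation gives 18 each period; deviation gives 34 once then 11 forever.
  18/(1−δ) ≥ 34 + 11δ/(1−δ) ⇒ δ ≥ 16/23.
Orion: cooperation gives 28 each period; deviation gives 39 once then 14 forever.
  δ ≥ 11/25.
Both must hold, so the binding constraint is Tarn's: δ ≥ 16/23.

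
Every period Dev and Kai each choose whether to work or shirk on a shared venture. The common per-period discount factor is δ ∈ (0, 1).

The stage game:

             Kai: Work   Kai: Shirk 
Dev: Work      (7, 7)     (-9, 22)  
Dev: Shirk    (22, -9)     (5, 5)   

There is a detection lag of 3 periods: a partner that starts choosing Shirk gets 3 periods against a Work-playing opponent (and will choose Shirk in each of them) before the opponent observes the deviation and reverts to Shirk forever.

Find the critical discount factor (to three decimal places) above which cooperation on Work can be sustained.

0.959

The best deviation is to choose Shirk for all 3 undetected periods, earning 22 each, then 5 forever once detected.
Deviation value: 22(1−δ^3)/(1−δ) + 5δ^3/(1−δ); cooperation value: 7/(1−δ).
IC: 7 ≥ 22(1−δ^3) + 5δ^3 = 22 − 17δ^3.
So δ^3 ≥ 15/17, giving δ ≥ (15/17)^(1/3) ≈ 0.959.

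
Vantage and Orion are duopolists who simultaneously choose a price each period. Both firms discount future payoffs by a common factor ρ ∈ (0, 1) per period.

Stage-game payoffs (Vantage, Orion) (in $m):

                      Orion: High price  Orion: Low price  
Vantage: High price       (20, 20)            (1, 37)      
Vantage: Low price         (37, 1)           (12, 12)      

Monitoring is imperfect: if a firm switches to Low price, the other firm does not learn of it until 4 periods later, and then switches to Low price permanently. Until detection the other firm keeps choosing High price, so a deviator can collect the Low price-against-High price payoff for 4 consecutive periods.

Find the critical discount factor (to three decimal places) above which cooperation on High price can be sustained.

The best deviation is to choose Low price for all 4 undetected periods, earning 37 each, then 12 forever once detected.
Deviation value: 37(1−ρ^4)/(1−ρ) + 12ρ^4/(1−ρ); cooperation value: 20/(1−ρ).
IC: 20 ≥ 37(1−ρ^4) + 12ρ^4 = 37 − 25ρ^4.
So ρ^4 ≥ 17/25, giving ρ ≥ (17/25)^(1/4) ≈ 0.908.

0.908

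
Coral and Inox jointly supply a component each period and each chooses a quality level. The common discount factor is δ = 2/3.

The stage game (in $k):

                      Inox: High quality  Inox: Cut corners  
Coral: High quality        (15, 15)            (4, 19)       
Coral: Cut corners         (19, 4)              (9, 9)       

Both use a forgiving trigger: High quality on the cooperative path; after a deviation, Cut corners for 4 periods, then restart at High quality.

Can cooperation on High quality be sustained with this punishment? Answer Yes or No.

Comparing payoff streams over the 5 periods until play realigns: cooperate → 15(1+δ+…+δ^4); deviate → 19 + 9(δ+…+δ^4).
Cooperation is sustained iff (15−9)(δ+…+δ^4) ≥ 19−15.
δ+…+δ^4 = 2/3·(1−(2/3)^4)/(1−2/3) = 1.6049, and (19−15)/(15−9) = 0.6667.
1.6049 ≥ 0.6667, so cooperation is sustainable.

Yes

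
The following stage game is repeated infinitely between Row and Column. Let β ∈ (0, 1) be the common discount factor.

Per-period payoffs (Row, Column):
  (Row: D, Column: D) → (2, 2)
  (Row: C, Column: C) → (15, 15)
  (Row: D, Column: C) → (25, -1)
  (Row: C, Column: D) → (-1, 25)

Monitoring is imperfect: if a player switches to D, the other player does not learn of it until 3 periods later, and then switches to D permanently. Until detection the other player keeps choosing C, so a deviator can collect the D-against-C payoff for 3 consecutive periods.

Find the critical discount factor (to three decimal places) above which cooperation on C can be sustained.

A deviator earns 25 for 3 periods, then 2 forever; cooperating earns 15 forever. Multiplying the IC by (1−β):
15 ≥ 25(1−β^3) + 2β^3, so 23·β^3 ≥ 10 and β^3 ≥ 10/23.
β ≥ (10/23)^(1/3) ≈ 0.758.

0.758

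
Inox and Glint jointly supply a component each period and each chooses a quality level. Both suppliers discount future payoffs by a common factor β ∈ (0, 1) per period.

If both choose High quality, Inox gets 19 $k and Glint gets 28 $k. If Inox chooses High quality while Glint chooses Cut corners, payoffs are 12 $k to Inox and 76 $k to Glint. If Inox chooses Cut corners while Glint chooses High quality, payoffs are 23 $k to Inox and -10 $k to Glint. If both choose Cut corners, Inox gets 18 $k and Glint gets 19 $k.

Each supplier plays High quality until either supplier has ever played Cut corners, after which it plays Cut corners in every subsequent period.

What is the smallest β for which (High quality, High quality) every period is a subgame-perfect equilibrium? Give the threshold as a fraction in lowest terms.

Inox: cooperation gives 19 each period; deviation gives 23 once then 18 forever.
  19/(1−β) ≥ 23 + 18β/(1−β) ⇒ β ≥ 4/5.
Glint: cooperation gives 28 each period; deviation gives 76 once then 19 forever.
  β ≥ 48/57 = 16/19.
Both must hold, so the binding constraint is Glint's: β ≥ 16/19.

16/19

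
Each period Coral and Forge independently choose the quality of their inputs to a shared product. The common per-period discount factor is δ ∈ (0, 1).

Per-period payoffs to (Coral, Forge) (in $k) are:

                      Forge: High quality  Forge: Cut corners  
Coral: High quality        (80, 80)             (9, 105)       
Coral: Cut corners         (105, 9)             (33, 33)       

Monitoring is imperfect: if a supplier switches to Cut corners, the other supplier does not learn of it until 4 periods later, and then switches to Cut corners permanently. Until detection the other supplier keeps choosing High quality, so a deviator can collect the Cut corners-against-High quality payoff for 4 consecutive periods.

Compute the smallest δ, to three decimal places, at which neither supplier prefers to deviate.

The best deviation is to choose Cut corners for all 4 undetected periods, earning 105 each, then 33 forever once detected.
Deviation value: 105(1−δ^4)/(1−δ) + 33δ^4/(1−δ); cooperation value: 80/(1−δ).
IC: 80 ≥ 105(1−δ^4) + 33δ^4 = 105 − 72δ^4.
So δ^4 ≥ 25/72, giving δ ≥ (25/72)^(1/4) ≈ 0.768.

0.768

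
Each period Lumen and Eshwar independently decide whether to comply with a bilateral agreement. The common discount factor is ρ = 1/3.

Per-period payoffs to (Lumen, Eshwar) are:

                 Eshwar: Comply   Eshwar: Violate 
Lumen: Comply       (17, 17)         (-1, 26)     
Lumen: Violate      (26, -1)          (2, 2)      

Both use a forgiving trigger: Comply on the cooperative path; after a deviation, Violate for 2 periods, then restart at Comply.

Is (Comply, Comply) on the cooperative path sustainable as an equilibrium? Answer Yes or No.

IC: ρ+…+ρ^2 ≥ (26−17)/(17−2) = 3/5.
At ρ = 1/3: partial sum = 0.4444 < 0.6000. Cooperation not sustainable.

No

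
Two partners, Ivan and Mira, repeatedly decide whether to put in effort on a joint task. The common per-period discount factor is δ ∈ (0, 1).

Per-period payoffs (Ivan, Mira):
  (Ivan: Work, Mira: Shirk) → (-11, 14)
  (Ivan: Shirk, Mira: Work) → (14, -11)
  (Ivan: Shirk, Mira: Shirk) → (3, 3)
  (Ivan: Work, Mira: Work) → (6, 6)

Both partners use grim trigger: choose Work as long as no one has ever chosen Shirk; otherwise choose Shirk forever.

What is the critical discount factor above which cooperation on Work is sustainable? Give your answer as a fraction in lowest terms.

Cooperation forever yields 6 each period: 6/(1−δ).
Deviating yields 14 once, then 3 forever: 14 + 3δ/(1−δ).
No profitable deviation requires 6/(1−δ) ≥ 14 + 3δ/(1−δ).
Multiplying by (1−δ): 6 ≥ 14(1−δ) + 3δ = 14 − 11δ.
So 11δ ≥ 8, i.e. δ ≥ 8/11.

8/11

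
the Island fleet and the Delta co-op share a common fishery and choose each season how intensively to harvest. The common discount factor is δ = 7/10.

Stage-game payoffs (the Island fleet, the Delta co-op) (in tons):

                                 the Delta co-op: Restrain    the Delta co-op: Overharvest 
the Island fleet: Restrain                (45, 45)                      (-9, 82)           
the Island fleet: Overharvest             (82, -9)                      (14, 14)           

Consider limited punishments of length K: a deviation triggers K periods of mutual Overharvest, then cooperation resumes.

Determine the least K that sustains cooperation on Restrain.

Need Σ_{k=1}^{K} δ^k ≥ (82−45)/(45−14) = 1.1935 at δ = 7/10.
At K = 2 the sum is 1.1900 < 1.1935; at K = 3 it is 1.5330 ≥ 1.1935.
So the minimum punishment length is K = 3.

3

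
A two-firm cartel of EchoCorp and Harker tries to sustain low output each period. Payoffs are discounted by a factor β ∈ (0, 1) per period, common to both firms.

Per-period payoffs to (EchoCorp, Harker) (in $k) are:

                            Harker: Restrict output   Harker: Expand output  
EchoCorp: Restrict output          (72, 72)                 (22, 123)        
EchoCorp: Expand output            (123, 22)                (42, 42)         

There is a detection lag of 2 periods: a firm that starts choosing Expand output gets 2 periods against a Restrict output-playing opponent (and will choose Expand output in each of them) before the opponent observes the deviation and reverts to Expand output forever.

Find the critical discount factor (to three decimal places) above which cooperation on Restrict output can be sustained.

A deviator earns 123 for 2 periods, then 42 forever; cooperating earns 72 forever. Multiplying the IC by (1−β):
72 ≥ 123(1−β^2) + 42β^2, so 81·β^2 ≥ 51 and β^2 ≥ 17/27.
β ≥ (17/27)^(1/2) ≈ 0.793.

0.793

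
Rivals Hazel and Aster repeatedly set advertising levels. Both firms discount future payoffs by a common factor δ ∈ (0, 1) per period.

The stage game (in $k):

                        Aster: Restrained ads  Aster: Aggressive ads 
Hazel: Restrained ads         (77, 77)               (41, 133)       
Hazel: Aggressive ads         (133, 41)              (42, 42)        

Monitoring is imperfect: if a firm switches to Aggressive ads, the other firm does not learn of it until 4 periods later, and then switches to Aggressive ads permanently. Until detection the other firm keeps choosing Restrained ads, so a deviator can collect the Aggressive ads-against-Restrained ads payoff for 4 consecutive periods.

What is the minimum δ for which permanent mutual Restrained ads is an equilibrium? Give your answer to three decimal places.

0.886

A deviator earns 133 for 4 periods, then 42 forever; cooperating earns 77 forever. Multiplying the IC by (1−δ):
77 ≥ 133(1−δ^4) + 42δ^4, so 91·δ^4 ≥ 56 and δ^4 ≥ 8/13.
δ ≥ (8/13)^(1/4) ≈ 0.886.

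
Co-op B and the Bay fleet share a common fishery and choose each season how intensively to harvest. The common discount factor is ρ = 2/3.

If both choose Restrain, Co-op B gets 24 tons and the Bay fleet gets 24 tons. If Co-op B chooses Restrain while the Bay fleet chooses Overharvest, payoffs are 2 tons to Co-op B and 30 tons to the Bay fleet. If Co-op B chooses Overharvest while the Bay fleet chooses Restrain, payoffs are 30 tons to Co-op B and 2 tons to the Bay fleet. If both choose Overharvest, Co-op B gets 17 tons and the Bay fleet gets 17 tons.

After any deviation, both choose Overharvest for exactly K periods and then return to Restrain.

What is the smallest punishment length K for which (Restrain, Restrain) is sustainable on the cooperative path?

IC: ρ(1−ρ^K)/(1−ρ) ≥ (30−24)/(24−17) = 6/7.
With ρ = 2/3: need 1 − ρ^K ≥ 6/7·(1−2/3)/(2/3), i.e. ρ^K ≤ 0.5714.
Since (2/3)^1 = 0.6667 and (2/3)^2 = 0.4444, the smallest such K is 2.

2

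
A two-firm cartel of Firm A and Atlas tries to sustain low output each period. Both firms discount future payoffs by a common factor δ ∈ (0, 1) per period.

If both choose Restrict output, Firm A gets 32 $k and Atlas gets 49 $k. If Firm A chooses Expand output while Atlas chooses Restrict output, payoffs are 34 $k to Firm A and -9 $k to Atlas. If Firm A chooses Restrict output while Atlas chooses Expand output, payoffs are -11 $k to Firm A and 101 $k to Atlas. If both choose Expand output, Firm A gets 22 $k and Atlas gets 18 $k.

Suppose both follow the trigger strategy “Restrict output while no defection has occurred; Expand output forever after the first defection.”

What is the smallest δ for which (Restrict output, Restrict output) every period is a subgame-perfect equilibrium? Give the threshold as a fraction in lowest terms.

Firm A's threshold: (34−32)/(34−22) = 1/6.
Atlas's threshold: (101−49)/(101−18) = 52/83.
1/6 < 52/83, so Atlas binds and δ* = 52/83.

52/83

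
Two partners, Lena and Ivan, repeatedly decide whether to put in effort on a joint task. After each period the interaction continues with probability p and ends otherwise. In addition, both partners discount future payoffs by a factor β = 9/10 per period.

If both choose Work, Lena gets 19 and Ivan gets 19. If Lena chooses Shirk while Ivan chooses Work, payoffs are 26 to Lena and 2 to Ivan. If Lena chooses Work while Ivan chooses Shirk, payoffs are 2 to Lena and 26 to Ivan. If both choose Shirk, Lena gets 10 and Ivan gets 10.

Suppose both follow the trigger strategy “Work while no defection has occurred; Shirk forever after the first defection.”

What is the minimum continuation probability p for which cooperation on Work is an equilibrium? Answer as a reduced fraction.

35/72

Expected continuation weight on next period's payoff is β·p = 9/10·p, which plays the role of the discount factor.
Cooperation requires 9/10·p ≥ (26−19)/(26−10) = 7/16, hence p ≥ 35/72.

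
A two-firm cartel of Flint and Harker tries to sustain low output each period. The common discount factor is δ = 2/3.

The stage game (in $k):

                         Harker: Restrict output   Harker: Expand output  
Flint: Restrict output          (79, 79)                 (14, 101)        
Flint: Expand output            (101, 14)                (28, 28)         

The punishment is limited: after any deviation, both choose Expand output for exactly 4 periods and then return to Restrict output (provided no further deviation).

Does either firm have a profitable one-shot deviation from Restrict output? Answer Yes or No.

IC: δ+…+δ^4 ≥ (101−79)/(79−28) = 22/51.
At δ = 2/3: partial sum = 1.6049 ≥ 0.4314. Cooperation sustainable.

No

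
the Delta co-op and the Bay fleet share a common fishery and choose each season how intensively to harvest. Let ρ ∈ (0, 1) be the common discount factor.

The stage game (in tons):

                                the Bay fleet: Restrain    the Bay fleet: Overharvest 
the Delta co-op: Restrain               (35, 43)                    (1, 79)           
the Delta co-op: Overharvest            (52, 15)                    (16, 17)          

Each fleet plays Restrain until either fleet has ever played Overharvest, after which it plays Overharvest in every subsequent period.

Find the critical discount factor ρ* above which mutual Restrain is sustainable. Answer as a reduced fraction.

the Delta co-op: cooperation gives 35 each period; deviation gives 52 once then 16 forever.
  35/(1−ρ) ≥ 52 + 16ρ/(1−ρ) ⇒ ρ ≥ 17/36.
the Bay fleet: cooperation gives 43 each period; deviation gives 79 once then 17 forever.
  ρ ≥ 36/62 = 18/31.
Both must hold, so the binding constraint is the Bay fleet's: ρ ≥ 18/31.

18/31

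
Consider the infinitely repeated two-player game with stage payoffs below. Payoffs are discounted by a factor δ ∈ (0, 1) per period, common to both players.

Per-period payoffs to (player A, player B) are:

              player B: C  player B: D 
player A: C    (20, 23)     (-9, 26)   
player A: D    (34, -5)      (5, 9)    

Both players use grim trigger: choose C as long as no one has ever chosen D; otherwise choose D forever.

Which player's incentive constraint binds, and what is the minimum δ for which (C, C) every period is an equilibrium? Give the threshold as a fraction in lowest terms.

player A; δ ≥ 14/29

For player A: deviation gain 34−20 = 14, per-period punishment loss 20−5 = 15. IC gives δ ≥ 14/29.
For player B: gain 3, loss 14 per period, so δ ≥ 3/17.
The tighter constraint is player A's, so cooperation needs δ ≥ 14/29.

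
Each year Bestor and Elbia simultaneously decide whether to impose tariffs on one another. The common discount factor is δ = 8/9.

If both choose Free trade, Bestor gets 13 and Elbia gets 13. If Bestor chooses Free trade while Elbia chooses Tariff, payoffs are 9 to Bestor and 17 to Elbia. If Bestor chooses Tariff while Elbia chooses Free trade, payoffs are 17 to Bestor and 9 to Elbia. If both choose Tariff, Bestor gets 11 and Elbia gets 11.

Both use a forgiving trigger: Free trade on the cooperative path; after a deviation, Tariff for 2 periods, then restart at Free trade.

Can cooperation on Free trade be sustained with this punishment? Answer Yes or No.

No

A one-shot deviation gives 17 now, then 11 for 2 periods, then back to 13.
Gain from deviating: (17−13) today; loss: (13−11) in each of the next 2 periods.
No-deviation condition: (13−11)(δ+…+δ^2) ≥ 17−13, i.e. δ+…+δ^2 ≥ 2.
At δ = 8/9: δ+…+δ^2 = 1.6790 < 2.0000.
So cooperation is not sustainable.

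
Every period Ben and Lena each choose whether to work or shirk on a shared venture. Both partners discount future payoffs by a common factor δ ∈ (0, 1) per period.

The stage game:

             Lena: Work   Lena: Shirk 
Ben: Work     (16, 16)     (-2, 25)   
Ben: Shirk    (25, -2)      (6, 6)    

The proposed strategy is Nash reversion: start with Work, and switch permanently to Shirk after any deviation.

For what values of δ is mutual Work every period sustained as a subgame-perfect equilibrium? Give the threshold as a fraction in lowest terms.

9/19

Cooperation forever yields 16 each period: 16/(1−δ).
Deviating yields 25 once, then 6 forever: 25 + 6δ/(1−δ).
No profitable deviation requires 16/(1−δ) ≥ 25 + 6δ/(1−δ).
Multiplying by (1−δ): 16 ≥ 25(1−δ) + 6δ = 25 − 19δ.
So 19δ ≥ 9, i.e. δ ≥ 9/19.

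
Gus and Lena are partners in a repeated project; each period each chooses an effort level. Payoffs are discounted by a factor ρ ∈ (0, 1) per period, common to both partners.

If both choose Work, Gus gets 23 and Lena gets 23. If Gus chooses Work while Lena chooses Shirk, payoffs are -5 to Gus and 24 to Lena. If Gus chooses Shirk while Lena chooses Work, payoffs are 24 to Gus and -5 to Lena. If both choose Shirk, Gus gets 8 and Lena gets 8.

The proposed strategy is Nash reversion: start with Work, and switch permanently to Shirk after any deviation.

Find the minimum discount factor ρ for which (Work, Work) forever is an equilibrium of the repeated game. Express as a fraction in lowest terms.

Under grim trigger the critical discount factor is (T−C)/(T−P) with T = 24, C = 23, P = 8.
ρ* = (24−23)/(24−8) = 1/16.

1/16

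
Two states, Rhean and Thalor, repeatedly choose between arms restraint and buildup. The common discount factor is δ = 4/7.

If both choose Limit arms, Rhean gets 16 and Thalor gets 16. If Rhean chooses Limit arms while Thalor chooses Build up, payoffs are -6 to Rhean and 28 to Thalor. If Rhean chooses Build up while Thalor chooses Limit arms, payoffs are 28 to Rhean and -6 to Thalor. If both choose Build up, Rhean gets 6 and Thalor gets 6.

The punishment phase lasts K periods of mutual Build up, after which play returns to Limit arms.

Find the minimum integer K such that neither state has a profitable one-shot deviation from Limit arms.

IC: δ(1−δ^K)/(1−δ) ≥ (28−16)/(16−6) = 6/5.
With δ = 4/7: need 1 − δ^K ≥ 6/5·(1−4/7)/(4/7), i.e. δ^K ≤ 0.1000.
Since (4/7)^4 = 0.1066 and (4/7)^5 = 0.0609, the smallest such K is 5.

5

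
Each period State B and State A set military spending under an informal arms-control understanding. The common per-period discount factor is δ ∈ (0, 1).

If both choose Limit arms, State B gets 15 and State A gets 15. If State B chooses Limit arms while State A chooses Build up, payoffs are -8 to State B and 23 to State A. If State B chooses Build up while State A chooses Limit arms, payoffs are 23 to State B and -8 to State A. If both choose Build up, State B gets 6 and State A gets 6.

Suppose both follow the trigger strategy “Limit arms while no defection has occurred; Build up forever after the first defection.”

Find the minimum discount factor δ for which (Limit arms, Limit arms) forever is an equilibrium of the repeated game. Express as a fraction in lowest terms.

8/17

Cooperation forever yields 15 each period: 15/(1−δ).
Deviating yields 23 once, then 6 forever: 23 + 6δ/(1−δ).
No profitable deviation requires 15/(1−δ) ≥ 23 + 6δ/(1−δ).
Multiplying by (1−δ): 15 ≥ 23(1−δ) + 6δ = 23 − 17δ.
So 17δ ≥ 8, i.e. δ ≥ 8/17.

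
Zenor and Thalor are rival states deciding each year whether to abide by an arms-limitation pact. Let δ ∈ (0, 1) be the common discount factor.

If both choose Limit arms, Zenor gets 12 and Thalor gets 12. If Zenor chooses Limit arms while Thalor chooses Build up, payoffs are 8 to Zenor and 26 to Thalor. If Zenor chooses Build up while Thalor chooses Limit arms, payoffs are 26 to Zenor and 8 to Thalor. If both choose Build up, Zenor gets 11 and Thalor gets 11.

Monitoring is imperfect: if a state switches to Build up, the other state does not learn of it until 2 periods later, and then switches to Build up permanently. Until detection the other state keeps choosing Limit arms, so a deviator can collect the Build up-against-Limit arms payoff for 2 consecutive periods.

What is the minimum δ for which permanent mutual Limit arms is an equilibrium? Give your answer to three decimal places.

0.966

The best deviation is to choose Build up for all 2 undetected periods, earning 26 each, then 11 forever once detected.
Deviation value: 26(1−δ^2)/(1−δ) + 11δ^2/(1−δ); cooperation value: 12/(1−δ).
IC: 12 ≥ 26(1−δ^2) + 11δ^2 = 26 − 15δ^2.
So δ^2 ≥ 14/15, giving δ ≥ (14/15)^(1/2) ≈ 0.966.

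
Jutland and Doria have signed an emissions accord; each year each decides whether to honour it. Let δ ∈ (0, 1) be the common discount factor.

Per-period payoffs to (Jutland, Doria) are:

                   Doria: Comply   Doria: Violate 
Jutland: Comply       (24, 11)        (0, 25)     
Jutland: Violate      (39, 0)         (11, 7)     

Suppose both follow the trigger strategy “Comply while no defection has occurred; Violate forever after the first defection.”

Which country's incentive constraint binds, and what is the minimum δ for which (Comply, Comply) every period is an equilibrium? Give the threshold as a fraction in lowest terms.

Jutland: cooperation gives 24 each period; deviation gives 39 once then 11 forever.
  24/(1−δ) ≥ 39 + 11δ/(1−δ) ⇒ δ ≥ 15/28.
Doria: cooperation gives 11 each period; deviation gives 25 once then 7 forever.
  δ ≥ 14/18 = 7/9.
Both must hold, so the binding constraint is Doria's: δ ≥ 7/9.

Doria; δ ≥ 7/9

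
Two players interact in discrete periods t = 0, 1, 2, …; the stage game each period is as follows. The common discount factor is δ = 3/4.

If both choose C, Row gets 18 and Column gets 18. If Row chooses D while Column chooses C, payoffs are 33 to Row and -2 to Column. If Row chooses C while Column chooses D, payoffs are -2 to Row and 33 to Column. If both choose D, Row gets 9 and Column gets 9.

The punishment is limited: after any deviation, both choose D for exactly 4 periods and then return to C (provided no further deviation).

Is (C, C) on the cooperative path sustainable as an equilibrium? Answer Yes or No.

Comparing payoff streams over the 5 periods until play realigns: cooperate → 18(1+δ+…+δ^4); deviate → 33 + 9(δ+…+δ^4).
Cooperation is sustained iff (18−9)(δ+…+δ^4) ≥ 33−18.
δ+…+δ^4 = 3/4·(1−(3/4)^4)/(1−3/4) = 2.0508, and (33−18)/(18−9) = 1.6667.
2.0508 ≥ 1.6667, so cooperation is sustainable.

Yes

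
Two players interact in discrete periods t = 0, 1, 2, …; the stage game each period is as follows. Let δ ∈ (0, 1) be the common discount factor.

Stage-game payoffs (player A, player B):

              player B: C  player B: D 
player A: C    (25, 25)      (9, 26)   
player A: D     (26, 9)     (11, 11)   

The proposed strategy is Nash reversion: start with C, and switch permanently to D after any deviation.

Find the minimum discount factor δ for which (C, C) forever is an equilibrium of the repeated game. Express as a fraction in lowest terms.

Under grim trigger the critical discount factor is (T−C)/(T−P) with T = 26, C = 25, P = 11.
δ* = (26−25)/(26−11) = 1/15.

1/15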